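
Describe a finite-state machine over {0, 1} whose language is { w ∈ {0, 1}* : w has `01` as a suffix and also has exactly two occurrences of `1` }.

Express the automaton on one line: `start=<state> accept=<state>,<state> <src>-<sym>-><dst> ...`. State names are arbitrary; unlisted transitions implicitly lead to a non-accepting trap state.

start=S0 accept=S6 S0-0->S1 S0-1->S2 S1-0->S1 S1-1->S3 S2-0->S4 S2-1->S5 S3-0->S4 S3-1->S5 S4-0->S4 S4-1->S6 S5-0->S7 S5-1->S8 S6-0->S7 S6-1->S8 S7-0->S7 S7-1->S9 S8-0->S10 S8-1->S8 S9-0->S10 S9-1->S8 S10-0->S10 S10-1->S9

Handle the two conditions separately and then intersect. One (3 states) tracks how much of the suffix `01` has currently been matched; the other (4 states) tracks the count of `1`s, saturating at 3. Each combined state is a pair, one component from each; accept when both components accept.
An 11-state machine:
          0    1  
>  S0     S1   S2 
   S1     S1   S3 
   S2     S4   S5 
   S3     S4   S5 
   S4     S4   S6 
   S5     S7   S8 
 * S6     S7   S8 
   S7     S7   S9 
   S8    S10   S8 
   S9    S10   S8 
   S10   S10   S9 
(> = start, * = accepting)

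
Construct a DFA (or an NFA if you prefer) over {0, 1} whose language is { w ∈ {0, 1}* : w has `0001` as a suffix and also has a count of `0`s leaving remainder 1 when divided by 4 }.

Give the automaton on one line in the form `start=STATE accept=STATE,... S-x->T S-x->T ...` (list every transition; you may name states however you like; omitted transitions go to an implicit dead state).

Handle the two conditions separately and then intersect. The first has 5 states tracking how much of the suffix `0001` has currently been matched; the second has 4 states tracking the count of `0`s modulo 4. A product state is a pair (one from each), accepting exactly when both do.
With 20 states:
          0    1  
>  S0     S1   S0 
   S1     S2   S3 
   S2     S4   S5 
   S3     S6   S3 
   S4     S7   S8 
   S5     S9   S5 
   S6    S10   S5 
   S7    S11  S12 
   S8    S13  S14 
   S9    S15  S14 
   S10    S7  S14 
   S11   S16  S17 
   S12    S1   S0 
   S13   S18   S0 
   S14   S13  S14 
   S15   S11   S0 
   S16    S4  S19 
 * S17    S6   S3 
   S18   S16   S3 
   S19    S9   S5 
(> = start, * = accepting)

start=S0 accept=S17 S0-0->S1 S0-1->S0 S1-0->S2 S1-1->S3 S2-0->S4 S2-1->S5 S3-0->S6 S3-1->S3 S4-0->S7 S4-1->S8 S5-0->S9 S5-1->S5 S6-0->S10 S6-1->S5 S7-0->S11 S7-1->S12 S8-0->S13 S8-1->S14 S9-0->S15 S9-1->S14 S10-0->S7 S10-1->S14 S11-0->S16 S11-1->S17 S12-0->S1 S12-1->S0 S13-0->S18 S13-1->S0 S14-0->S13 S14-1->S14 S15-0->S11 S15-1->S0 S16-0->S4 S16-1->S19 S17-0->S6 S17-1->S3 S18-0->S16 S18-1->S3 S19-0->S9 S19-1->S5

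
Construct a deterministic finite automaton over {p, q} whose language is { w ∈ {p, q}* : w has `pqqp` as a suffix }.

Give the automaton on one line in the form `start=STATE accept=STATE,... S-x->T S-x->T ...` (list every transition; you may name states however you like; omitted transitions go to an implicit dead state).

Remember how much of `pqqp` the current input suffix matches. State s0 means no match yet; s1 means the last symbol is `p`; s2 means the last 2 symbols are `pq`; s3 means the last 3 symbols are `pqq`; s4 means the last 4 symbols are `pqqp`. Only s4 accepts. On a mismatch, fall back to the longest proper suffix that is still a prefix of `pqqp`.
5 states suffice.
        p   q  
>  s0   s1  s0 
   s1   s1  s2 
   s2   s1  s3 
   s3   s4  s0 
 * s4   s1  s2 
(> = start, * = accepting)

start=s0 accept=s4 s0-p->s1 s0-q->s0 s1-p->s1 s1-q->s2 s2-p->s1 s2-q->s3 s3-p->s4 s3-q->s0 s4-p->s1 s4-q->s2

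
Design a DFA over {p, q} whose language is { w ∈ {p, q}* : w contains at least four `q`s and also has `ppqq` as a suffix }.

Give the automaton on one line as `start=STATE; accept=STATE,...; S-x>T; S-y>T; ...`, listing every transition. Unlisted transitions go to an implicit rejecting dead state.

Handle the two conditions separately and then intersect. The first has 6 states tracking the count of `q`s, saturating at 5; the second has 5 states tracking how much of the suffix `ppqq` has currently been matched. A product state is a pair (one from each), accepting exactly when both do. After merging equivalent states the machine shrinks.
        p   q  
>  S0   S0  S1 
   S1   S1  S2 
   S2   S3  S2 
   S3   S4  S2 
   S4   S4  S5 
   S5   S3  S6 
 * S6   S3  S2 
(> = start, * = accepting)

start=S0; accept=S6; S0-p>S0; S0-q>S1; S1-p>S1; S1-q>S2; S2-p>S3; S2-q>S2; S3-p>S4; S3-q>S2; S4-p>S4; S4-q>S5; S5-p>S3; S5-q>S6; S6-p>S3; S6-q>S2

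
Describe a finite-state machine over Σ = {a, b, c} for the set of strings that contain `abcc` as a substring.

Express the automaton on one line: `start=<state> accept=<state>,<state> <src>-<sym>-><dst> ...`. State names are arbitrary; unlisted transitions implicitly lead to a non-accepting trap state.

start=s0 accept=s4 s0-a->s1 s0-b->s0 s0-c->s0 s1-a->s1 s1-b->s2 s1-c->s0 s2-a->s1 s2-b->s0 s2-c->s3 s3-a->s1 s3-b->s0 s3-c->s4 s4-a->s4 s4-b->s4 s4-c->s4

States s0..s3 record the length of the longest prefix of `abcc` that matches the current input suffix. Reaching s4 means `abcc` has been seen, and we stay there forever. Accept from s4.
        a   b   c  
>  s0   s1  s0  s0 
   s1   s1  s2  s0 
   s2   s1  s0  s3 
   s3   s1  s0  s4 
 * s4   s4  s4  s4 
(> = start, * = accepting)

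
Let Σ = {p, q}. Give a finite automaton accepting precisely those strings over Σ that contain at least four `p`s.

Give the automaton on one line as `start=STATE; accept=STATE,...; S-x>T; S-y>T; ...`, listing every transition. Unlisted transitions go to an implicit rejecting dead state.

start=S0; accept=S4,S5; S0-p>S1; S0-q>S0; S1-p>S2; S1-q>S1; S2-p>S3; S2-q>S2; S3-p>S4; S3-q>S3; S4-p>S5; S4-q>S4; S5-p>S5; S5-q>S5

Only the number of `p`s matters, and only up to 5. Make a chain S0 → S1 → S2 → S3 → S4 → S5 advanced by each `p` (with S5 absorbing); every other symbol self-loops. The accepting set is {S4, S5}.
A 6-state machine:
        p   q  
>  S0   S1  S0 
   S1   S2  S1 
   S2   S3  S2 
   S3   S4  S3 
 * S4   S5  S4 
 * S5   S5  S5 
(> = start, * = accepting)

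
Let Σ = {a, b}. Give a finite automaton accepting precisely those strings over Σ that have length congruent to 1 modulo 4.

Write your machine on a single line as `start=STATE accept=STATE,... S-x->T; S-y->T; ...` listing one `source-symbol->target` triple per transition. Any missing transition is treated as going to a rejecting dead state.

start=q0; accept=q1; q0-a->q1; q0-b->q1; q1-a->q2; q1-b->q2; q2-a->q3; q2-b->q3; q3-a->q0; q3-b->q0

Count input length modulo 4: every symbol advances one step around the cycle q0 → q1 → q2 → q3 → q0. Accept at q1.
4 states suffice.
        a   b  
>  q0   q1  q1 
 * q1   q2  q2 
   q2   q3  q3 
   q3   q0  q0 
(> = start, * = accepting)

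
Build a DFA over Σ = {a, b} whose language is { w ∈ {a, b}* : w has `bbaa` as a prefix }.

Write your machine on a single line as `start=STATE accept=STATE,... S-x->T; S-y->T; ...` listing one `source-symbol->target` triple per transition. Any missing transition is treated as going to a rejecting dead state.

Check the first 4 symbols one by one: s0 through s3 record how many have matched `bbaa` so far; any wrong symbol goes to the dead state s5. After all 4 match we enter the accepting sink s4.
With 6 states:
        a   b  
>  s0   s5  s1 
   s1   s5  s2 
   s2   s3  s5 
   s3   s4  s5 
 * s4   s4  s4 
   s5   s5  s5 
(> = start, * = accepting)

start=s0; accept=s4; s0-a->s5; s0-b->s1; s1-a->s5; s1-b->s2; s2-a->s3; s2-b->s5; s3-a->s4; s3-b->s5; s4-a->s4; s4-b->s4; s5-a->s5; s5-b->s5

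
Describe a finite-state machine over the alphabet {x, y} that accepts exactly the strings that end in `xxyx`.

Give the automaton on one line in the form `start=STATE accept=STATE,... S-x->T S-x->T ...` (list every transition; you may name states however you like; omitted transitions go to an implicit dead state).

start=q0 accept=q4 q0-x->q1 q0-y->q0 q1-x->q2 q1-y->q0 q2-x->q2 q2-y->q3 q3-x->q4 q3-y->q0 q4-x->q2 q4-y->q0

Let each state record the length of the longest suffix of the input read so far that is also a prefix of `xxyx`. q1 means the last symbol is `x`; q2 means the last 2 symbols are `xx`; q3 means the last 3 symbols are `xxy`; q4 means the last 4 symbols are `xxyx`. Accept only at q4, where the string currently ends in `xxyx`.
A 5-state machine:
        x   y  
>  q0   q1  q0 
   q1   q2  q0 
   q2   q2  q3 
   q3   q4  q0 
 * q4   q2  q0 
(> = start, * = accepting)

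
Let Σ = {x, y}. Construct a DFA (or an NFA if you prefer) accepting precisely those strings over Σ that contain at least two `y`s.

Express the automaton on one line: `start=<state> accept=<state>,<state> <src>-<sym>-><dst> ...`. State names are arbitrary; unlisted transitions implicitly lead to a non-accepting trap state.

Count `y`s, saturating at 3: states q0 through q2 mean 0 through 2 `y`s seen; q3 means more than 2. Each `y` increments (capped at q3); other symbols loop. Accept from {q2, q3}.
With 4 states:
        x   y  
>  q0   q0  q1 
   q1   q1  q2 
 * q2   q2  q3 
 * q3   q3  q3 
(> = start, * = accepting)

start=q0 accept=q2,q3 q0-x->q0 q0-y->q1 q1-x->q1 q1-y->q2 q2-x->q2 q2-y->q3 q3-x->q3 q3-y->q3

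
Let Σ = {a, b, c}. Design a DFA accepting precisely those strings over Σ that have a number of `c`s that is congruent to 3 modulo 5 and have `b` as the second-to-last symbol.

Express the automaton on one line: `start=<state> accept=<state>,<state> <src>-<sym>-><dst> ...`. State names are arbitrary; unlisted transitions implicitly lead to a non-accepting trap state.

Build one automaton per condition and run them in lockstep. The first has 5 states tracking the count of `c`s modulo 5; the second has 13 states tracking the last 2 symbols read. A product state is a pair (one from each), accepting exactly when both do. Minimizing collapses redundant product states.
9 states suffice.
        a   b   c  
>  S0   S0  S0  S1 
   S1   S1  S1  S2 
   S2   S2  S3  S4 
   S3   S2  S3  S5 
   S4   S4  S6  S7 
 * S5   S4  S6  S7 
   S6   S5  S8  S7 
   S7   S7  S7  S0 
 * S8   S5  S8  S7 
(> = start, * = accepting)

start=S0 accept=S5,S8 S0-a->S0 S0-b->S0 S0-c->S1 S1-a->S1 S1-b->S1 S1-c->S2 S2-a->S2 S2-b->S3 S2-c->S4 S3-a->S2 S3-b->S3 S3-c->S5 S4-a->S4 S4-b->S6 S4-c->S7 S5-a->S4 S5-b->S6 S5-c->S7 S6-a->S5 S6-b->S8 S6-c->S7 S7-a->S7 S7-b->S7 S7-c->S0 S8-a->S5 S8-b->S8 S8-c->S7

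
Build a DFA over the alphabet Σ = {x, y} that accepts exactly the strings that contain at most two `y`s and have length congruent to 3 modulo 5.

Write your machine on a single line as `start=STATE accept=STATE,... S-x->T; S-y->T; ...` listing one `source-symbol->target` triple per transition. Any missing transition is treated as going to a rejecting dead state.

start=A; accept=G,H,I; A-x->B; A-y->C; B-x->D; B-y->E; C-x->E; C-y->F; D-x->G; D-y->H; E-x->H; E-y->I; F-x->I; F-y->J; G-x->K; G-y->L; H-x->L; H-y->M; I-x->M; I-y->N; J-x->N; J-y->N; K-x->A; K-y->O; L-x->O; L-y->P; M-x->P; M-y->Q; N-x->Q; N-y->Q; O-x->C; O-y->R; P-x->R; P-y->S; Q-x->S; Q-y->S; R-x->F; R-y->T; S-x->T; S-y->T; T-x->J; T-y->J

Build one automaton per condition and run them in lockstep. The first has 4 states tracking the count of `y`s, saturating at 3; the second has 5 states tracking the input length modulo 5. A product state is a pair (one from each), accepting exactly when both do.
A 20-state machine:
       x  y 
>  A   B  C 
   B   D  E 
   C   E  F 
   D   G  H 
   E   H  I 
   F   I  J 
 * G   K  L 
 * H   L  M 
 * I   M  N 
   J   N  N 
   K   A  O 
   L   O  P 
   M   P  Q 
   N   Q  Q 
   O   C  R 
   P   R  S 
   Q   S  S 
   R   F  T 
   S   T  T 
   T   J  J 
(> = start, * = accepting)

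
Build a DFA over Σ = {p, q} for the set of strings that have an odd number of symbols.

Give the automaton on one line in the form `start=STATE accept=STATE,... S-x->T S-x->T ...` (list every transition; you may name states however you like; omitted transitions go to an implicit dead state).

Only the length mod 2 matters, so use a 2-cycle: from any state, every input symbol moves to the next state, wrapping B back to A. Mark B accepting.
       p  q 
>  A   B  B 
 * B   A  A 
(> = start, * = accepting)

start=A accept=B A-p->B A-q->B B-p->A B-q->A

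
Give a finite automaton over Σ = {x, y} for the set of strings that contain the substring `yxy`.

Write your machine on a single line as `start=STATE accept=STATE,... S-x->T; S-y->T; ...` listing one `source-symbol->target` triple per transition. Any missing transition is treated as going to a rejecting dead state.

start=q0; accept=q3; q0-x->q0; q0-y->q1; q1-x->q2; q1-y->q1; q2-x->q0; q2-y->q3; q3-x->q3; q3-y->q3

States q0..q2 record the length of the longest prefix of `yxy` that matches the current input suffix. Reaching q3 means `yxy` has been seen, and we stay there forever. Accept from q3.
        x   y  
>  q0   q0  q1 
   q1   q2  q1 
   q2   q0  q3 
 * q3   q3  q3 
(> = start, * = accepting)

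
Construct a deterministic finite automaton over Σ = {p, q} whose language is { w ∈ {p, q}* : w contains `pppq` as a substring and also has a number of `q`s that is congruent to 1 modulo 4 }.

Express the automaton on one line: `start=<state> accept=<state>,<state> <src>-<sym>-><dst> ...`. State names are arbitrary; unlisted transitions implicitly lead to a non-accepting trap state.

Run two small machines in parallel and take their product. One (5 states) tracks whether and how much of `pppq` has been seen; the other (4 states) tracks the count of `q`s modulo 4. Each combined state is a pair, one component from each; accept when both components accept. Equivalent product states are then merged.
A 17-state machine:
          p    q  
>  S0     S1   S2 
   S1     S3   S2 
   S2     S4   S5 
   S3     S6   S2 
   S4     S7   S5 
   S5     S8   S9 
   S6     S6  S10 
   S7    S11   S5 
   S8    S12   S9 
   S9    S13   S0 
 * S10   S10  S14 
   S11   S11  S14 
   S12   S14   S9 
   S13   S15   S0 
   S14   S14  S16 
   S15   S16   S0 
   S16   S16   S6 
(> = start, * = accepting)

start=S0 accept=S10 S0-p->S1 S0-q->S2 S1-p->S3 S1-q->S2 S2-p->S4 S2-q->S5 S3-p->S6 S3-q->S2 S4-p->S7 S4-q->S5 S5-p->S8 S5-q->S9 S6-p->S6 S6-q->S10 S7-p->S11 S7-q->S5 S8-p->S12 S8-q->S9 S9-p->S13 S9-q->S0 S10-p->S10 S10-q->S14 S11-p->S11 S11-q->S14 S12-p->S14 S12-q->S9 S13-p->S15 S13-q->S0 S14-p->S14 S14-q->S16 S15-p->S16 S15-q->S0 S16-p->S16 S16-q->S6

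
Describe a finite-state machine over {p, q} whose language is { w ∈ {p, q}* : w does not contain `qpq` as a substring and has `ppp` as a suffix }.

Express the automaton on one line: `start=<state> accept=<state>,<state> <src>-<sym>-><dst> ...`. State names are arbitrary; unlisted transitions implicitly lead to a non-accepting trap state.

Run two small machines in parallel and take their product. The first has 4 states tracking partial matches of the forbidden pattern `qpq`; the second has 4 states tracking how much of the suffix `ppp` has currently been matched. A product state is a pair (one from each), accepting exactly when both do. Equivalent product states are then merged.
        p   q  
>  S0   S1  S2 
   S1   S3  S2 
   S2   S4  S2 
   S3   S5  S2 
   S4   S3  S6 
 * S5   S5  S2 
   S6   S6  S6 
(> = start, * = accepting)

start=S0 accept=S5 S0-p->S1 S0-q->S2 S1-p->S3 S1-q->S2 S2-p->S4 S2-q->S2 S3-p->S5 S3-q->S2 S4-p->S3 S4-q->S6 S5-p->S5 S5-q->S2 S6-p->S6 S6-q->S6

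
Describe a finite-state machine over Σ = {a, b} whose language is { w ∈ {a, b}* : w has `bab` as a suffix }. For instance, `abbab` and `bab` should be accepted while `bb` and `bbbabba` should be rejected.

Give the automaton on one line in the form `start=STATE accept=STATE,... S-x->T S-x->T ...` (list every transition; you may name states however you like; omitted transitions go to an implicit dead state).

Let each state record the length of the longest suffix of the input read so far that is also a prefix of `bab`. q1 means the last symbol is `b`; q2 means the last 2 symbols are `ba`; q3 means the last 3 symbols are `bab`. Accept only at q3, where the string currently ends in `bab`.
With 4 states:
        a   b  
>  q0   q0  q1 
   q1   q2  q1 
   q2   q0  q3 
 * q3   q2  q1 
(> = start, * = accepting)

start=q0 accept=q3 q0-a->q0 q0-b->q1 q1-a->q2 q1-b->q1 q2-a->q0 q2-b->q3 q3-a->q2 q3-b->q1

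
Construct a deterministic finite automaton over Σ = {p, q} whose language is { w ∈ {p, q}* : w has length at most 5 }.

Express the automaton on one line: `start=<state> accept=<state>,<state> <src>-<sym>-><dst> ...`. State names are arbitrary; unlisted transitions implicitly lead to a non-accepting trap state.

We only need to distinguish lengths 0, 1, …, 5, and '>5'. Chain s0 → s1 → s2 → s3 → s4 → s5 → s6 on every symbol, with s6 looping. Accepting states: {s0, s1, s2, s3, s4, s5}.
With 7 states:
        p   q  
>* s0   s1  s1 
 * s1   s2  s2 
 * s2   s3  s3 
 * s3   s4  s4 
 * s4   s5  s5 
 * s5   s6  s6 
   s6   s6  s6 
(> = start, * = accepting)

start=s0 accept=s0,s1,s2,s3,s4,s5 s0-p->s1 s0-q->s1 s1-p->s2 s1-q->s2 s2-p->s3 s2-q->s3 s3-p->s4 s3-q->s4 s4-p->s5 s4-q->s5 s5-p->s6 s5-q->s6 s6-p->s6 s6-q->s6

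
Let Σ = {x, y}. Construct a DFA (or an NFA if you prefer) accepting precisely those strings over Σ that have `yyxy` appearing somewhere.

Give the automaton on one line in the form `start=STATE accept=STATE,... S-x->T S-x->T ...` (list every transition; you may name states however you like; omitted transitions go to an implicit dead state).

start=A accept=E A-x->A A-y->B B-x->A B-y->C C-x->D C-y->C D-x->A D-y->E E-x->E E-y->E

Track how much of `yyxy` has been matched so far: state A is no progress, E is the absorbing accept state reached once `yyxy` has occurred. Intermediate states record partial matches; on a mismatch, fall back to the longest reusable overlap.
5 states suffice.
       x  y 
>  A   A  B 
   B   A  C 
   C   D  C 
   D   A  E 
 * E   E  E 
(> = start, * = accepting)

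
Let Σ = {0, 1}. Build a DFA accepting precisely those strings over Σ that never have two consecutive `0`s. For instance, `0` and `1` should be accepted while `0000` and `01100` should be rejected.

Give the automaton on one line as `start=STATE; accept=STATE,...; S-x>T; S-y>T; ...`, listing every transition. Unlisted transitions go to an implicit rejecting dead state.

start=S0; accept=S0,S1; S0-0>S1; S0-1>S0; S1-0>S2; S1-1>S0; S2-0>S2; S2-1>S2

Track partial matches of the forbidden pattern `00`. State S2 is a dead state reached once `00` has occurred; every other state accepts. S0 means no part of `00` is currently matched.
        0   1  
>* S0   S1  S0 
 * S1   S2  S0 
   S2   S2  S2 
(> = start, * = accepting)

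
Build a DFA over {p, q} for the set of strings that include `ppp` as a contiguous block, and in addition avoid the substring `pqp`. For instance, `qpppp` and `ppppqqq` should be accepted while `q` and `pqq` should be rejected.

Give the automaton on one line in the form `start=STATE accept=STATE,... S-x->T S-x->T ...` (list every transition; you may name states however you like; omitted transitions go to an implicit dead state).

Build one automaton per condition and run them in lockstep. One (4 states) tracks whether and how much of `ppp` has been seen; the other (4 states) tracks partial matches of the forbidden pattern `pqp`. Each combined state is a pair, one component from each; accept when both components accept. Equivalent product states are then merged.
An 8-state machine:
        p   q  
>  s0   s1  s0 
   s1   s2  s3 
   s2   s4  s3 
   s3   s5  s0 
 * s4   s4  s6 
   s5   s5  s5 
 * s6   s5  s7 
 * s7   s4  s7 
(> = start, * = accepting)

start=s0 accept=s4,s6,s7 s0-p->s1 s0-q->s0 s1-p->s2 s1-q->s3 s2-p->s4 s2-q->s3 s3-p->s5 s3-q->s0 s4-p->s4 s4-q->s6 s5-p->s5 s5-q->s5 s6-p->s5 s6-q->s7 s7-p->s4 s7-q->s7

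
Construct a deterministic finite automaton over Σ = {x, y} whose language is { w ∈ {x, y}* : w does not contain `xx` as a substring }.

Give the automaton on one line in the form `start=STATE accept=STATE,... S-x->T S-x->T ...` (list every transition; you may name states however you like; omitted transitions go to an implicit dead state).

start=A accept=A,B A-x->B A-y->A B-x->C B-y->A C-x->C C-y->C

Track partial matches of the forbidden pattern `xx`. State C is a dead state reached once `xx` has occurred; every other state accepts. A means no part of `xx` is currently matched.
       x  y 
>* A   B  A 
 * B   C  A 
   C   C  C 
(> = start, * = accepting)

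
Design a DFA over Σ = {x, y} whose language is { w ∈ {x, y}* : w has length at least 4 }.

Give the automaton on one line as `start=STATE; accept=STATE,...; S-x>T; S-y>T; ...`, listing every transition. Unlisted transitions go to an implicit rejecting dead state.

start=q0; accept=q4,q5; q0-x>q1; q0-y>q1; q1-x>q2; q1-y>q2; q2-x>q3; q2-y>q3; q3-x>q4; q3-y>q4; q4-x>q5; q4-y>q5; q5-x>q5; q5-y>q5

Count input length up to 5: every symbol moves from q0 toward q5, which means 'more than 4' and absorbs. Accept from {q4, q5}.
6 states suffice.
        x   y  
>  q0   q1  q1 
   q1   q2  q2 
   q2   q3  q3 
   q3   q4  q4 
 * q4   q5  q5 
 * q5   q5  q5 
(> = start, * = accepting)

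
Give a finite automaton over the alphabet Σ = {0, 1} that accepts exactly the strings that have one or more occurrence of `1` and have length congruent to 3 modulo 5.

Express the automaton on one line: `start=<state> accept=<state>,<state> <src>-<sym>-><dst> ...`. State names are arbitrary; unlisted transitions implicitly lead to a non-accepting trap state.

Build one automaton per condition and run them in lockstep. The first has 3 states tracking the count of `1`s, saturating at 2; the second has 5 states tracking the input length modulo 5. A product state is a pair (one from each), accepting exactly when both do.
          0    1  
>  q0     q1   q2 
   q1     q3   q4 
   q2     q4   q5 
   q3     q6   q7 
   q4     q7   q8 
   q5     q8   q8 
   q6     q9  q10 
 * q7    q10  q11 
 * q8    q11  q11 
   q9     q0  q12 
   q10   q12  q13 
   q11   q13  q13 
   q12    q2  q14 
   q13   q14  q14 
   q14    q5   q5 
(> = start, * = accepting)

start=q0 accept=q7,q8 q0-0->q1 q0-1->q2 q1-0->q3 q1-1->q4 q2-0->q4 q2-1->q5 q3-0->q6 q3-1->q7 q4-0->q7 q4-1->q8 q5-0->q8 q5-1->q8 q6-0->q9 q6-1->q10 q7-0->q10 q7-1->q11 q8-0->q11 q8-1->q11 q9-0->q0 q9-1->q12 q10-0->q12 q10-1->q13 q11-0->q13 q11-1->q13 q12-0->q2 q12-1->q14 q13-0->q14 q13-1->q14 q14-0->q5 q14-1->q5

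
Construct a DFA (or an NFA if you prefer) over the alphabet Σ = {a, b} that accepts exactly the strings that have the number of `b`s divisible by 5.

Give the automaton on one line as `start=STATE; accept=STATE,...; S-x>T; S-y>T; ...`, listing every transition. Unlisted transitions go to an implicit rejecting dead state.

start=q0; accept=q0; q0-a>q0; q0-b>q1; q1-a>q1; q1-b>q2; q2-a>q2; q2-b>q3; q3-a>q3; q3-b>q4; q4-a>q4; q4-b>q0

The only thing that matters is how many `b`s have appeared, reduced mod 5. Use one state per residue: q0 for 0, …, q4 for 4. Reading `b` moves to the next residue; anything else stays put. q0 is accepting.
5 states suffice.
        a   b  
>* q0   q0  q1 
   q1   q1  q2 
   q2   q2  q3 
   q3   q3  q4 
   q4   q4  q0 
(> = start, * = accepting)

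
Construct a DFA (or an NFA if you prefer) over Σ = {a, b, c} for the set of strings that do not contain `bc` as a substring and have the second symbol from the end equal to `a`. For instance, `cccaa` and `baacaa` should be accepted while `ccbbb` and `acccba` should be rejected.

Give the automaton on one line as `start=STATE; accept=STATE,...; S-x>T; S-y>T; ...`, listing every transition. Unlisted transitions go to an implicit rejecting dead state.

start=s0; accept=s4,s5,s6; s0-a>s1; s0-b>s2; s0-c>s3; s1-a>s4; s1-b>s5; s1-c>s6; s2-a>s7; s2-b>s8; s2-c>s9; s3-a>s10; s3-b>s11; s3-c>s12; s4-a>s4; s4-b>s5; s4-c>s6; s5-a>s7; s5-b>s8; s5-c>s9; s6-a>s10; s6-b>s11; s6-c>s12; s7-a>s4; s7-b>s5; s7-c>s6; s8-a>s7; s8-b>s8; s8-c>s9; s9-a>s13; s9-b>s14; s9-c>s15; s10-a>s4; s10-b>s5; s10-c>s6; s11-a>s7; s11-b>s8; s11-c>s9; s12-a>s10; s12-b>s11; s12-c>s12; s13-a>s16; s13-b>s17; s13-c>s18; s14-a>s19; s14-b>s20; s14-c>s9; s15-a>s13; s15-b>s14; s15-c>s15; s16-a>s16; s16-b>s17; s16-c>s18; s17-a>s19; s17-b>s20; s17-c>s9; s18-a>s13; s18-b>s14; s18-c>s15; s19-a>s16; s19-b>s17; s19-c>s18; s20-a>s19; s20-b>s20; s20-c>s9

Run two small machines in parallel and take their product. One (3 states) tracks partial matches of the forbidden pattern `bc`; the other (13 states) tracks the last 2 symbols read. Each combined state is a pair, one component from each; accept when both components accept.
          a    b    c  
>  s0     s1   s2   s3 
   s1     s4   s5   s6 
   s2     s7   s8   s9 
   s3    s10  s11  s12 
 * s4     s4   s5   s6 
 * s5     s7   s8   s9 
 * s6    s10  s11  s12 
   s7     s4   s5   s6 
   s8     s7   s8   s9 
   s9    s13  s14  s15 
   s10    s4   s5   s6 
   s11    s7   s8   s9 
   s12   s10  s11  s12 
   s13   s16  s17  s18 
   s14   s19  s20   s9 
   s15   s13  s14  s15 
   s16   s16  s17  s18 
   s17   s19  s20   s9 
   s18   s13  s14  s15 
   s19   s16  s17  s18 
   s20   s19  s20   s9 
(> = start, * = accepting)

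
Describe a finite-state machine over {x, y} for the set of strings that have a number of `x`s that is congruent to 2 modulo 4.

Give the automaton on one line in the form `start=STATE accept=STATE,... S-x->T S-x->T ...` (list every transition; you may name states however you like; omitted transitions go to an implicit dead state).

Keep the running count of `x`s modulo 4: each `x` advances along the cycle A → B → C → D → A while other symbols loop. Accept at C.
With 4 states:
       x  y 
>  A   B  A 
   B   C  B 
 * C   D  C 
   D   A  D 
(> = start, * = accepting)

start=A accept=C A-x->B A-y->A B-x->C B-y->B C-x->D C-y->C D-x->A D-y->D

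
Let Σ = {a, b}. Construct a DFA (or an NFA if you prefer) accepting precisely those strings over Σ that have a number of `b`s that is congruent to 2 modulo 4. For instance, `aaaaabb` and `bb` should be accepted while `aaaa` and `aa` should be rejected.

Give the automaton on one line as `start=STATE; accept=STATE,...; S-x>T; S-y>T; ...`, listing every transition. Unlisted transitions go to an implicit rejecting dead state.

start=s0; accept=s2; s0-a>s0; s0-b>s1; s1-a>s1; s1-b>s2; s2-a>s2; s2-b>s3; s3-a>s3; s3-b>s0

The only thing that matters is how many `b`s have appeared, reduced mod 4. Use one state per residue: s0 for 0, …, s3 for 3. Reading `b` moves to the next residue; anything else stays put. s2 is accepting.
With 4 states:
        a   b  
>  s0   s0  s1 
   s1   s1  s2 
 * s2   s2  s3 
   s3   s3  s0 
(> = start, * = accepting)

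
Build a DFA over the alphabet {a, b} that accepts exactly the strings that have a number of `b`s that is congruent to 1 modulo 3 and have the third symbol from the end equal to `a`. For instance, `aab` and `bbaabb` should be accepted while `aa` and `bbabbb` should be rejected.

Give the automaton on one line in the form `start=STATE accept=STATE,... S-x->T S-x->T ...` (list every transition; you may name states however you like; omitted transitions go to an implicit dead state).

Build one automaton per condition and run them in lockstep. The first has 3 states tracking the count of `b`s modulo 3; the second has 15 states tracking the last 3 symbols read. A product state is a pair (one from each), accepting exactly when both do. After merging equivalent states the machine shrinks.
A 14-state machine:
          a    b  
>  s0     s1   s2 
   s1     s3   s4 
   s2     s5   s6 
   s3     s3   s7 
   s4     s8   s6 
   s5     s9   s6 
   s6    s10   s0 
 * s7     s8   s6 
 * s8     s9   s6 
   s9    s11   s6 
   s10   s10  s12 
 * s11   s11   s6 
   s12    s1  s13 
 * s13    s5   s6 
(> = start, * = accepting)

start=s0 accept=s7,s8,s11,s13 s0-a->s1 s0-b->s2 s1-a->s3 s1-b->s4 s2-a->s5 s2-b->s6 s3-a->s3 s3-b->s7 s4-a->s8 s4-b->s6 s5-a->s9 s5-b->s6 s6-a->s10 s6-b->s0 s7-a->s8 s7-b->s6 s8-a->s9 s8-b->s6 s9-a->s11 s9-b->s6 s10-a->s10 s10-b->s12 s11-a->s11 s11-b->s6 s12-a->s1 s12-b->s13 s13-a->s5 s13-b->s6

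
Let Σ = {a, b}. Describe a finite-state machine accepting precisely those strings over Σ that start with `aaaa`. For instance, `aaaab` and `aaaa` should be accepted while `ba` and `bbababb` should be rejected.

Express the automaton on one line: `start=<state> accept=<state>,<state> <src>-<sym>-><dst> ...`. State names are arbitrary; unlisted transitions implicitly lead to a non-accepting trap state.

start=q0 accept=q4 q0-a->q1 q0-b->q5 q1-a->q2 q1-b->q5 q2-a->q3 q2-b->q5 q3-a->q4 q3-b->q5 q4-a->q4 q4-b->q4 q5-a->q5 q5-b->q5

Check the first 4 symbols one by one: q0 through q3 record how many have matched `aaaa` so far; any wrong symbol goes to the dead state q5. After all 4 match we enter the accepting sink q4.
A 6-state machine:
        a   b  
>  q0   q1  q5 
   q1   q2  q5 
   q2   q3  q5 
   q3   q4  q5 
 * q4   q4  q4 
   q5   q5  q5 
(> = start, * = accepting)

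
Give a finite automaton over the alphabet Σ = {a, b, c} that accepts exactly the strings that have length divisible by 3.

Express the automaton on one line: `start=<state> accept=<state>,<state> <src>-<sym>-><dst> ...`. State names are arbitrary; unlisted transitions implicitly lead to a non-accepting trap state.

Count input length modulo 3: every symbol advances one step around the cycle S0 → S1 → S2 → S0. Accept at S0.
With 3 states:
        a   b   c  
>* S0   S1  S1  S1 
   S1   S2  S2  S2 
   S2   S0  S0  S0 
(> = start, * = accepting)

start=S0 accept=S0 S0-a->S1 S0-b->S1 S0-c->S1 S1-a->S2 S1-b->S2 S1-c->S2 S2-a->S0 S2-b->S0 S2-c->S0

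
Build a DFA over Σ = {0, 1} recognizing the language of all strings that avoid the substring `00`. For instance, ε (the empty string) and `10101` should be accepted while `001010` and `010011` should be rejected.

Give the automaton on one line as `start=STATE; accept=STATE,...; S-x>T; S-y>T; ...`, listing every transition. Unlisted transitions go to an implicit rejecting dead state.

start=q0; accept=q0,q1; q0-0>q1; q0-1>q0; q1-0>q2; q1-1>q0; q2-0>q2; q2-1>q2

This is the complement of 'contains `00`'. Use the same substring-matching states — q0 through q2 holding how much of `00` has just been matched — but flip the accepting set: everything except the trap q2 accepts.
        0   1  
>* q0   q1  q0 
 * q1   q2  q0 
   q2   q2  q2 
(> = start, * = accepting)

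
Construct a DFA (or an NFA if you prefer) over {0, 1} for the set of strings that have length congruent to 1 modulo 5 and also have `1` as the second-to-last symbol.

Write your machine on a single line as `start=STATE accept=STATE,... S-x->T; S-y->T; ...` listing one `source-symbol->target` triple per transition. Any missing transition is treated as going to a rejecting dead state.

Build one automaton per condition and run them in lockstep. The first has 5 states tracking the input length modulo 5; the second has 7 states tracking the last 2 symbols read. A product state is a pair (one from each), accepting exactly when both do. After merging equivalent states the machine shrinks.
With 7 states:
        0   1  
>  s0   s1  s1 
   s1   s2  s2 
   s2   s3  s3 
   s3   s4  s4 
   s4   s0  s5 
   s5   s6  s6 
 * s6   s2  s2 
(> = start, * = accepting)

start=s0; accept=s6; s0-0->s1; s0-1->s1; s1-0->s2; s1-1->s2; s2-0->s3; s2-1->s3; s3-0->s4; s3-1->s4; s4-0->s0; s4-1->s5; s5-0->s6; s5-1->s6; s6-0->s2; s6-1->s2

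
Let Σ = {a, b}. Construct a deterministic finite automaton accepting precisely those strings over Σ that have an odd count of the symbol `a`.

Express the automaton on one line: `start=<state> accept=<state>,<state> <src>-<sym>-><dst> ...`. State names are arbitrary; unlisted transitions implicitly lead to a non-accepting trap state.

start=q0 accept=q1 q0-a->q1 q0-b->q0 q1-a->q0 q1-b->q1

The only thing that matters is how many `a`s have appeared, reduced mod 2. Use one state per residue: q0 for 0, …, q1 for 1. Reading `a` moves to the next residue; anything else stays put. q1 is accepting.
With 2 states:
        a   b  
>  q0   q1  q0 
 * q1   q0  q1 
(> = start, * = accepting)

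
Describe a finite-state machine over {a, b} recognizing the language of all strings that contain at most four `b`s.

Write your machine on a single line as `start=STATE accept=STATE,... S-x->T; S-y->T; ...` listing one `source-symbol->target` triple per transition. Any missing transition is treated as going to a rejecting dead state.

start=q0; accept=q0,q1,q2,q3,q4; q0-a->q0; q0-b->q1; q1-a->q1; q1-b->q2; q2-a->q2; q2-b->q3; q3-a->q3; q3-b->q4; q4-a->q4; q4-b->q5; q5-a->q5; q5-b->q5

Count `b`s, saturating at 5: states q0 through q4 mean 0 through 4 `b`s seen; q5 means more than 4. Each `b` increments (capped at q5); other symbols loop. Accept from {q0, q1, q2, q3, q4}.
A 6-state machine:
        a   b  
>* q0   q0  q1 
 * q1   q1  q2 
 * q2   q2  q3 
 * q3   q3  q4 
 * q4   q4  q5 
   q5   q5  q5 
(> = start, * = accepting)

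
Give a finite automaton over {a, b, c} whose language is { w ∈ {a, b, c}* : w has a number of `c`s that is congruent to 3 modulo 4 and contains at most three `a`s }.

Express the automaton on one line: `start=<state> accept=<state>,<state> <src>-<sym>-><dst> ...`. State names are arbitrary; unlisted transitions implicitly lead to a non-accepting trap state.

start=s0 accept=s9,s13,s15,s16 s0-a->s1 s0-b->s0 s0-c->s2 s1-a->s3 s1-b->s1 s1-c->s4 s2-a->s4 s2-b->s2 s2-c->s5 s3-a->s6 s3-b->s3 s3-c->s7 s4-a->s7 s4-b->s4 s4-c->s8 s5-a->s8 s5-b->s5 s5-c->s9 s6-a->s10 s6-b->s6 s6-c->s11 s7-a->s11 s7-b->s7 s7-c->s12 s8-a->s12 s8-b->s8 s8-c->s13 s9-a->s13 s9-b->s9 s9-c->s0 s10-a->s10 s10-b->s10 s10-c->s10 s11-a->s10 s11-b->s11 s11-c->s14 s12-a->s14 s12-b->s12 s12-c->s15 s13-a->s15 s13-b->s13 s13-c->s1 s14-a->s10 s14-b->s14 s14-c->s16 s15-a->s16 s15-b->s15 s15-c->s3 s16-a->s10 s16-b->s16 s16-c->s6

Build one automaton per condition and run them in lockstep. One (4 states) tracks the count of `c`s modulo 4; the other (5 states) tracks the count of `a`s, saturating at 4. Each combined state is a pair, one component from each; accept when both components accept. Equivalent product states are then merged.
          a    b    c  
>  s0     s1   s0   s2 
   s1     s3   s1   s4 
   s2     s4   s2   s5 
   s3     s6   s3   s7 
   s4     s7   s4   s8 
   s5     s8   s5   s9 
   s6    s10   s6  s11 
   s7    s11   s7  s12 
   s8    s12   s8  s13 
 * s9    s13   s9   s0 
   s10   s10  s10  s10 
   s11   s10  s11  s14 
   s12   s14  s12  s15 
 * s13   s15  s13   s1 
   s14   s10  s14  s16 
 * s15   s16  s15   s3 
 * s16   s10  s16   s6 
(> = start, * = accepting)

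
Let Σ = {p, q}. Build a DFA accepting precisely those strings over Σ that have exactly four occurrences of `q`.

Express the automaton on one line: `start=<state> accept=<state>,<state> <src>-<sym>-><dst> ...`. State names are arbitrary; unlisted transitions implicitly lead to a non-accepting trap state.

start=A accept=E A-p->A A-q->B B-p->B B-q->C C-p->C C-q->D D-p->D D-q->E E-p->E E-q->F F-p->F F-q->F

Count `q`s, saturating at 5: states A through E mean 0 through 4 `q`s seen; F means more than 4. Each `q` increments (capped at F); other symbols loop. Accept from {E}.
With 6 states:
       p  q 
>  A   A  B 
   B   B  C 
   C   C  D 
   D   D  E 
 * E   E  F 
   F   F  F 
(> = start, * = accepting)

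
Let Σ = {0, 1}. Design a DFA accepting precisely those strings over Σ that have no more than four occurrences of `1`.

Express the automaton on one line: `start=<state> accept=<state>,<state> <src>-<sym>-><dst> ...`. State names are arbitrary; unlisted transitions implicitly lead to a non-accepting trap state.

Only the number of `1`s matters, and only up to 5. Make a chain s0 → s1 → s2 → s3 → s4 → s5 advanced by each `1` (with s5 absorbing); every other symbol self-loops. The accepting set is {s0, s1, s2, s3, s4}.
        0   1  
>* s0   s0  s1 
 * s1   s1  s2 
 * s2   s2  s3 
 * s3   s3  s4 
 * s4   s4  s5 
   s5   s5  s5 
(> = start, * = accepting)

start=s0 accept=s0,s1,s2,s3,s4 s0-0->s0 s0-1->s1 s1-0->s1 s1-1->s2 s2-0->s2 s2-1->s3 s3-0->s3 s3-1->s4 s4-0->s4 s4-1->s5 s5-0->s5 s5-1->s5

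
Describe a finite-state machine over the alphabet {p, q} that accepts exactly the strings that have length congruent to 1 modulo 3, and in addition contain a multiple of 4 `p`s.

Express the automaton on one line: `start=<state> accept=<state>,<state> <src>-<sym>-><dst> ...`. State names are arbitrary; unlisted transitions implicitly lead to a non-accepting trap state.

start=A accept=C A-p->B A-q->C B-p->D B-q->E C-p->E C-q->F D-p->G D-q->H E-p->H E-q->I F-p->I F-q->A G-p->C G-q->J H-p->J H-q->K I-p->K I-q->B J-p->F J-q->L K-p->L K-q->D L-p->A L-q->G

Build one automaton per condition and run them in lockstep. The first has 3 states tracking the input length modulo 3; the second has 4 states tracking the count of `p`s modulo 4. A product state is a pair (one from each), accepting exactly when both do.
With 12 states:
       p  q 
>  A   B  C 
   B   D  E 
 * C   E  F 
   D   G  H 
   E   H  I 
   F   I  A 
   G   C  J 
   H   J  K 
   I   K  B 
   J   F  L 
   K   L  D 
   L   A  G 
(> = start, * = accepting)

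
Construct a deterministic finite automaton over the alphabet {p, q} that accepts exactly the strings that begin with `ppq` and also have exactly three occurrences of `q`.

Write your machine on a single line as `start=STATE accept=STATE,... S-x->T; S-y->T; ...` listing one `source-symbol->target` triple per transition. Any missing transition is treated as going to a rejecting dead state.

start=S0; accept=S6; S0-p->S1; S0-q->S2; S1-p->S3; S1-q->S2; S2-p->S2; S2-q->S2; S3-p->S2; S3-q->S4; S4-p->S4; S4-q->S5; S5-p->S5; S5-q->S6; S6-p->S6; S6-q->S2

Handle the two conditions separately and then intersect. The first has 5 states tracking whether the input so far still matches the prefix `ppq`; the second has 5 states tracking the count of `q`s, saturating at 4. A product state is a pair (one from each), accepting exactly when both do. After merging equivalent states the machine shrinks.
With 7 states:
        p   q  
>  S0   S1  S2 
   S1   S3  S2 
   S2   S2  S2 
   S3   S2  S4 
   S4   S4  S5 
   S5   S5  S6 
 * S6   S6  S2 
(> = start, * = accepting)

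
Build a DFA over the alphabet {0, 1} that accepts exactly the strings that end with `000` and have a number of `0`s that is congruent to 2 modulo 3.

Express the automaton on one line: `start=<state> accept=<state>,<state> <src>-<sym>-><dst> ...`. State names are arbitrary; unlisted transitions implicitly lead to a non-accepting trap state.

Handle the two conditions separately and then intersect. The first has 4 states tracking how much of the suffix `000` has currently been matched; the second has 3 states tracking the count of `0`s modulo 3. A product state is a pair (one from each), accepting exactly when both do. Equivalent product states are then merged.
A 6-state machine:
        0   1  
>  s0   s1  s0 
   s1   s2  s1 
   s2   s3  s2 
   s3   s4  s0 
   s4   s5  s1 
 * s5   s3  s2 
(> = start, * = accepting)

start=s0 accept=s5 s0-0->s1 s0-1->s0 s1-0->s2 s1-1->s1 s2-0->s3 s2-1->s2 s3-0->s4 s3-1->s0 s4-0->s5 s4-1->s1 s5-0->s3 s5-1->s2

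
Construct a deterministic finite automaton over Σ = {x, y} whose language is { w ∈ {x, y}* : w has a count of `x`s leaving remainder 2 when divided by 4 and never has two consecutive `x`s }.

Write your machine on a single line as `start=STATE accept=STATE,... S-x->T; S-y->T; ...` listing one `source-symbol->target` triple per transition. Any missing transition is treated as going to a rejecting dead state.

start=s0; accept=s4,s5; s0-x->s1; s0-y->s0; s1-x->s2; s1-y->s3; s2-x->s2; s2-y->s2; s3-x->s4; s3-y->s3; s4-x->s2; s4-y->s5; s5-x->s6; s5-y->s5; s6-x->s2; s6-y->s7; s7-x->s8; s7-y->s7; s8-x->s2; s8-y->s0

Run two small machines in parallel and take their product. The first has 4 states tracking the count of `x`s modulo 4; the second has 3 states tracking partial matches of the forbidden pattern `xx`. A product state is a pair (one from each), accepting exactly when both do. Minimizing collapses redundant product states.
With 9 states:
        x   y  
>  s0   s1  s0 
   s1   s2  s3 
   s2   s2  s2 
   s3   s4  s3 
 * s4   s2  s5 
 * s5   s6  s5 
   s6   s2  s7 
   s7   s8  s7 
   s8   s2  s0 
(> = start, * = accepting)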